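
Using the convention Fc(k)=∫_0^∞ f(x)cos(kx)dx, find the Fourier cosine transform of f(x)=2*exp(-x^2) sqrt(pi)*exp(-k^2/4)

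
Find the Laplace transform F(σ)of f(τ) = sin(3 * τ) 3/(σ^2+9)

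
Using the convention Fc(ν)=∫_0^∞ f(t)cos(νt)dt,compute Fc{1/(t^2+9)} pi*exp(-3*ν)/6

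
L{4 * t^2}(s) 8/s^3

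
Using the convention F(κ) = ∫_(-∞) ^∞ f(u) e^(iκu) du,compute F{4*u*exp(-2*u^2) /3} sqrt(2)*I*sqrt(pi)*κ*exp(-κ^2/8) /6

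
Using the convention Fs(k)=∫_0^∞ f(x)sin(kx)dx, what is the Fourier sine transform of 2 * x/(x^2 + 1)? pi * exp(-k)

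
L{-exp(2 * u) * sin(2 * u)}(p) -2/((p - 2)^2 + 4)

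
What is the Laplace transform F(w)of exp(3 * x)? 1/(w - 3)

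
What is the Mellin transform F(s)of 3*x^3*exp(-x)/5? 3*gamma(s + 3)/5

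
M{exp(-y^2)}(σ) gamma(σ/2)/2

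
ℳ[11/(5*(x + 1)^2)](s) -11*pi*(s - 1)/(5*sin(pi*s))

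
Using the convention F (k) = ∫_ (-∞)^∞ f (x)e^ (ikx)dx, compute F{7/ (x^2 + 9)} 7*pi*exp (-3*Abs (k))/3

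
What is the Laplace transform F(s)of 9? 9/s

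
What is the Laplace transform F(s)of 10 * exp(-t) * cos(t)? 10 * (s + 1)/((s + 1)^2 + 1)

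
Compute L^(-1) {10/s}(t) 10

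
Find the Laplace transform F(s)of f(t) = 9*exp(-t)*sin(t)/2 9/(2*((s + 1)^2 + 1))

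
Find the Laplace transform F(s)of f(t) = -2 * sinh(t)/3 -2/(3 * s^2 - 3)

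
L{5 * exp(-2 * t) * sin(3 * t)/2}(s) 15/(2 * ((s + 2)^2 + 9))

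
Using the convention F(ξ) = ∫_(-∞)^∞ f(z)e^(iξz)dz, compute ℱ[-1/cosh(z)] -pi/cosh(pi * ξ/2)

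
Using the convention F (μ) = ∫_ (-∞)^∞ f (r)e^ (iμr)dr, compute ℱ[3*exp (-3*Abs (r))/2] 9/ (μ^2 + 9)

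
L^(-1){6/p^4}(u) u^3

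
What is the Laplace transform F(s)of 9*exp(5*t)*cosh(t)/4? 9*(s - 5)/(4*((s - 5)^2 - 1))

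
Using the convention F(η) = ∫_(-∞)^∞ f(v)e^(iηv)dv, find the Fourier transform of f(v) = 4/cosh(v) 4*pi/cosh(pi*η/2)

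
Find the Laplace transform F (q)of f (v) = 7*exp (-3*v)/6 7/ (6*(q+3))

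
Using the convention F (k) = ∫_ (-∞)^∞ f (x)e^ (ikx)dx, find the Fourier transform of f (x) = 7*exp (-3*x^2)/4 7*sqrt (3)*sqrt (pi)*exp (-k^2/12)/12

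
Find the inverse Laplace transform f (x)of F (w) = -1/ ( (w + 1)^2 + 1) -exp (-x)*sin (x)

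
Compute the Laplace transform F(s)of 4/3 4/(3*s)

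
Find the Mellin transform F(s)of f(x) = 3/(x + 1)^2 -3*pi*(s - 1)/sin(pi*s)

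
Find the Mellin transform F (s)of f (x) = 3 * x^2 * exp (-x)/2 3 * gamma (s+2)/2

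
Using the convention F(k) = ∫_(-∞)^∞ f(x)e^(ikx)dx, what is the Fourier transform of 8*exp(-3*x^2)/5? 8*sqrt(3)*sqrt(pi)*exp(-k^2/12)/15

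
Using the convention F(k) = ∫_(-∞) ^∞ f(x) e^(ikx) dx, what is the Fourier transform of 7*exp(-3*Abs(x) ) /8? 21/(4*(k^2 + 9) ) 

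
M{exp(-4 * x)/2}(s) gamma(s)/(2 * 2^(2 * s))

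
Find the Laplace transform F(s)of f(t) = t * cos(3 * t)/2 (s^2 - 9)/(2 * (s^2 + 9)^2)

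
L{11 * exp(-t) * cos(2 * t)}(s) 11 * (s + 1)/((s + 1)^2 + 4)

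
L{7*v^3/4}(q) 21/(2*q^4)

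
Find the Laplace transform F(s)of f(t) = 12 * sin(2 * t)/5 24/(5 * (s^2 + 4))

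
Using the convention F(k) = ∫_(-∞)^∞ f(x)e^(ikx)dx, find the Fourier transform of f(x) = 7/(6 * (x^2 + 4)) 7 * pi * exp(-2 * Abs(k))/12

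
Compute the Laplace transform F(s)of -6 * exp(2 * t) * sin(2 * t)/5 -12/(5 * (s - 2)^2 + 20)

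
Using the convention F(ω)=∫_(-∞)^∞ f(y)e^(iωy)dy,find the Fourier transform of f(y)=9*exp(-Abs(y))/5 18/(5*(ω^2 + 1))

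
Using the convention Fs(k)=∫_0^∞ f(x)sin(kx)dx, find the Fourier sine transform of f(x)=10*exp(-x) 10*k/(k^2 + 1)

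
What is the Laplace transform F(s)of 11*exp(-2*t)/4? 11/(4*(s + 2))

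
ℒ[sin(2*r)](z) 2/(z^2+4)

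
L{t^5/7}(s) 120/(7*s^6)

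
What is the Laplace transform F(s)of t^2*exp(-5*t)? 2/(s + 5)^3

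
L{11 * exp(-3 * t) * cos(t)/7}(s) 11 * (s + 3)/(7 * ((s + 3)^2 + 1))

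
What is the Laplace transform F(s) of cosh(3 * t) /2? s/(2 * (s^2-9) ) 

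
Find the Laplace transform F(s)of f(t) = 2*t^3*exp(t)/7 12/(7*(s - 1)^4)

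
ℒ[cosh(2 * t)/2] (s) s/(2 * (s^2 - 4))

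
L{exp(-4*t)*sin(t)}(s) 1/((s + 4)^2 + 1)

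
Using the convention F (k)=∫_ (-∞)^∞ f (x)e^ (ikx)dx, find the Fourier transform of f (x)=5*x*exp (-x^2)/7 5*I*sqrt (pi)*k*exp (-k^2/4)/14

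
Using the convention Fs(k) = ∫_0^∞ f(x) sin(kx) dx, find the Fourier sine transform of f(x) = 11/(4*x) 11*pi/8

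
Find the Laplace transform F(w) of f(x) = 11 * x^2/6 11/(3 * w^3) 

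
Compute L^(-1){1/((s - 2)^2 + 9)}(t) exp(2 * t) * sin(3 * t)/3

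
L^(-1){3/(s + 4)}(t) 3 * exp(-4 * t)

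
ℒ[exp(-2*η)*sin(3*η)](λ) 3/((λ + 2)^2 + 9)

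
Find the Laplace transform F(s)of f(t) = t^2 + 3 3/s + 2/s^3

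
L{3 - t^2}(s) 3/s - 2/s^3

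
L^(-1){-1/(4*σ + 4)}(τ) -exp(-τ)/4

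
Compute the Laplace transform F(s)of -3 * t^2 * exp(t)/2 -3/(s - 1)^3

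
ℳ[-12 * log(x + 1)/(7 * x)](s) 12 * pi * csc(pi * s)/(7 * (s - 1))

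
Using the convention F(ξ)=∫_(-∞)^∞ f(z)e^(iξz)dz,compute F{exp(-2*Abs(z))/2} 2/(ξ^2 + 4)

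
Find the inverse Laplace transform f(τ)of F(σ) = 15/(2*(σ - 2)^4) 5*τ^3*exp(2*τ)/4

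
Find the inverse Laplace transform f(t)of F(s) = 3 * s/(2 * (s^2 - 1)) 3 * cosh(t)/2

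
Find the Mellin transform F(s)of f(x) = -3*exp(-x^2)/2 -3*gamma(s/2)/4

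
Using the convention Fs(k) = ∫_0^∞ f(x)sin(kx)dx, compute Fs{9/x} 9 * pi/2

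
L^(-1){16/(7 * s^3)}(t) 8 * t^2/7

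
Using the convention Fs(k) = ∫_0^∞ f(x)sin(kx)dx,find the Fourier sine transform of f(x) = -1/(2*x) -pi/4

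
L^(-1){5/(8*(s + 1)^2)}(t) 5*t*exp(-t)/8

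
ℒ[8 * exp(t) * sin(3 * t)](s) 24/((s - 1)^2+9)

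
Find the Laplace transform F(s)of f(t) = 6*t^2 12/s^3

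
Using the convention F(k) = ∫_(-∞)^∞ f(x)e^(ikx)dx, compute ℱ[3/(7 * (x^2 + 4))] 3 * pi * exp(-2 * Abs(k))/14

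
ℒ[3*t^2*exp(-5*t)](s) 6/(s + 5)^3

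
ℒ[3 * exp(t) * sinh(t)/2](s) 3/(2 * s * (s - 2))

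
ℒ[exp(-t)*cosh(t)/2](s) (s + 1)/(2*s*(s + 2))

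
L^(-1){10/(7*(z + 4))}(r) 10*exp(-4*r)/7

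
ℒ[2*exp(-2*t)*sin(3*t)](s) 6/((s + 2)^2 + 9)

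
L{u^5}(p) 120/p^6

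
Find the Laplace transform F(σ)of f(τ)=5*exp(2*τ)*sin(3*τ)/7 15/(7*((σ - 2)^2+9))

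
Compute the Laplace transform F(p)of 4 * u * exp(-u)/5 4/(5 * (p + 1)^2)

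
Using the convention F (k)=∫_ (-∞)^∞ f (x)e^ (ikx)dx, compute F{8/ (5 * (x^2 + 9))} 8 * pi * exp (-3 * Abs (k))/15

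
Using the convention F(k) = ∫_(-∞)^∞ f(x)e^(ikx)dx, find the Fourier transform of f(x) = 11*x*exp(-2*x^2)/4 11*sqrt(2)*I*sqrt(pi)*k*exp(-k^2/8)/32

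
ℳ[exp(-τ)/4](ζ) gamma(ζ)/4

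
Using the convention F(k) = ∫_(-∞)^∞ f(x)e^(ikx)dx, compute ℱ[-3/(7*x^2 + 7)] -3*pi*exp(-Abs(k))/7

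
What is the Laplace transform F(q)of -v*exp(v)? -1/(q - 1)^2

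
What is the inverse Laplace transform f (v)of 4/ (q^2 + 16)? sin (4*v)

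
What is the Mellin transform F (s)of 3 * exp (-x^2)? 3 * gamma (s/2)/2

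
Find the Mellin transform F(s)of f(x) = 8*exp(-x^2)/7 4*gamma(s/2)/7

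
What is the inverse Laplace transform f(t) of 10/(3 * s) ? 10/3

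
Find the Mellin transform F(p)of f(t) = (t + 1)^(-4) gamma(p)*gamma(4 - p)/6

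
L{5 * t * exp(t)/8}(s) 5/(8 * (s - 1)^2)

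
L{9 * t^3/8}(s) 27/(4 * s^4)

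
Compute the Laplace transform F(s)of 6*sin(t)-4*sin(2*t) 6/(s^2 + 1)-8/(s^2 + 4)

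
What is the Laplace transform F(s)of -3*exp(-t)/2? -3/(2*s+2)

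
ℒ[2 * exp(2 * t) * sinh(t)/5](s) 2/(5 * ((s - 2)^2-1))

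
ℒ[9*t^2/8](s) 9/(4*s^3)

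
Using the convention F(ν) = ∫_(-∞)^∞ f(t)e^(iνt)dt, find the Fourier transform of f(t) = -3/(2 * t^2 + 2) -3 * pi * exp(-Abs(ν))/2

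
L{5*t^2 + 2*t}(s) 10/s^3 + 2/s^2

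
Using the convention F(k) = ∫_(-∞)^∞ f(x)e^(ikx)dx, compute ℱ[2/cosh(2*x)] pi/cosh(pi*k/4)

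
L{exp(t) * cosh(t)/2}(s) (s - 1)/(2 * s * (s - 2))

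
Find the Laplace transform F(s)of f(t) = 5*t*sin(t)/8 5*s/(4*(s^2 + 1)^2)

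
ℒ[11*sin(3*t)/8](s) 33/(8*(s^2 + 9))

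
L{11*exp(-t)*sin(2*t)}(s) 22/((s + 1)^2 + 4)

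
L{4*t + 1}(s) 4/s^2 + 1/s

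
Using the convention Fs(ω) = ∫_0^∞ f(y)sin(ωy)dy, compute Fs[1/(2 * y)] pi/4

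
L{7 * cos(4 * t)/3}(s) 7 * s/(3 * (s^2+16))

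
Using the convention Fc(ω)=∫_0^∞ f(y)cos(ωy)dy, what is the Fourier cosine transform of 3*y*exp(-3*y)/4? 3*(9 - ω^2)/(4*(ω^2 + 9)^2)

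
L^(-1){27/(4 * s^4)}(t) 9 * t^3/8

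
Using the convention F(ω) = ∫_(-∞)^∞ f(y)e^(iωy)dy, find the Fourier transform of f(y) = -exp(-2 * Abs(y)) -4/(ω^2 + 4)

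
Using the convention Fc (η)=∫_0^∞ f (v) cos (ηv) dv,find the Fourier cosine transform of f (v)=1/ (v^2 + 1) pi * exp (-η) /2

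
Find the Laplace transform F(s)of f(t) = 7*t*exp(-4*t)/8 7/(8*(s + 4)^2)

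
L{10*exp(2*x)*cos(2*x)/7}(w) 10*(w - 2)/(7*((w - 2)^2 + 4))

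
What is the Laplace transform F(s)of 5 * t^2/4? 5/(2 * s^3)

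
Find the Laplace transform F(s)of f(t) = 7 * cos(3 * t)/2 7 * s/(2 * (s^2 + 9))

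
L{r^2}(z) 2/z^3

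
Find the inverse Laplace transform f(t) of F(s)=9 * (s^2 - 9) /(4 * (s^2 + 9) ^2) 9 * t * cos(3 * t) /4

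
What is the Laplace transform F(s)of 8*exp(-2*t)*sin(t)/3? 8/(3*((s + 2)^2 + 1))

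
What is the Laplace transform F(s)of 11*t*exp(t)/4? 11/(4*(s - 1)^2)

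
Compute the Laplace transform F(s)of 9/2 9/(2*s)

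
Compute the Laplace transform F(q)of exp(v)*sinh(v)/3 1/(3*q*(q - 2))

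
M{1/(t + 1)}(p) pi * csc(pi * p)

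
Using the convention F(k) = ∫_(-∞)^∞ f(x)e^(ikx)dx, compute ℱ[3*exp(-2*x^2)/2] 3*sqrt(2)*sqrt(pi)*exp(-k^2/8)/4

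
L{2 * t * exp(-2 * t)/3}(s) 2/(3 * (s + 2)^2)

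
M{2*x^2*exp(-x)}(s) 2*gamma(s + 2)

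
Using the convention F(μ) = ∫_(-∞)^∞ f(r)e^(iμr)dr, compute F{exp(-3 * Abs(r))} 6/(μ^2 + 9)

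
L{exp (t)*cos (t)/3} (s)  (s - 1)/ (3*( (s - 1)^2 + 1))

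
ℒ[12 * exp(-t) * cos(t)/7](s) 12 * (s+1)/(7 * ((s+1)^2+1))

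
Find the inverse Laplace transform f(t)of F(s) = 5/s 5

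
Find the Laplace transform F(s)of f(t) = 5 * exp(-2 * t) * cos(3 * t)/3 5 * (s + 2)/(3 * ((s + 2)^2 + 9))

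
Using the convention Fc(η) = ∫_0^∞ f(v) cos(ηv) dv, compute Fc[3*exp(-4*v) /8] 3/(2*(η^2 + 16) ) 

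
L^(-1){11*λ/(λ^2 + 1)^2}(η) 11*η*sin(η)/2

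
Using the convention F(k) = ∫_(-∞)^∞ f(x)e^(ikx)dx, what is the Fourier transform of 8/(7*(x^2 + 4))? 4*pi*exp(-2*Abs(k))/7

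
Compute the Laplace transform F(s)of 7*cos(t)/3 7*s/(3*(s^2 + 1))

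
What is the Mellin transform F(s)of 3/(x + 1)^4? gamma(s)*gamma(4 - s)/2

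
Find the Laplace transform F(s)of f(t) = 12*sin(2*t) 24/(s^2+4)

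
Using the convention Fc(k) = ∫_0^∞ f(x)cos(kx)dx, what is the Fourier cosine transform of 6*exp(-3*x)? 18/(k^2 + 9)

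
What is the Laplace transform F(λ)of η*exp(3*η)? (λ - 3)^(-2)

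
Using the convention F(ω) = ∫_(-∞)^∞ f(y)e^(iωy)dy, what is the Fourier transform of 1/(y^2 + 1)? pi*exp(-Abs(ω))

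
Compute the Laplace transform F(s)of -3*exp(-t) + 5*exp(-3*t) 5/(s + 3) - 3/(s + 1)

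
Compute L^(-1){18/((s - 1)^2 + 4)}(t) 9*exp(t)*sin(2*t)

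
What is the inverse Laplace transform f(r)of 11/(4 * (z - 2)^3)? 11 * r^2 * exp(2 * r)/8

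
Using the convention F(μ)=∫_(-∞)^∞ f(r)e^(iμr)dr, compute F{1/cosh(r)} pi/cosh(pi * μ/2)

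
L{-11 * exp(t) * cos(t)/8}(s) 11 * (1 - s)/(8 * ((s - 1)^2 + 1))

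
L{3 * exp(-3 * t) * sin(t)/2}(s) 3/(2 * ((s + 3)^2 + 1))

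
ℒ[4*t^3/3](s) 8/s^4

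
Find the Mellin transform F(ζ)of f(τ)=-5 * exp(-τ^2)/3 -5 * gamma(ζ/2)/6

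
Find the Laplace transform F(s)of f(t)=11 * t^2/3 22/(3 * s^3)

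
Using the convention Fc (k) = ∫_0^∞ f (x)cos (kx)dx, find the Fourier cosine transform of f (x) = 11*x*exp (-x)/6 11*(1 - k^2)/ (6*(k^2+1)^2)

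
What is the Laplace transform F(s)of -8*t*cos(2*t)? 8*(4 - s^2)/(s^2 + 4)^2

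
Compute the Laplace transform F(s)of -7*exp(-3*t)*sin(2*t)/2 -7/((s+3)^2+4)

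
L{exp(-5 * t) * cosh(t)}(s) (s + 5)/((s + 5)^2 - 1)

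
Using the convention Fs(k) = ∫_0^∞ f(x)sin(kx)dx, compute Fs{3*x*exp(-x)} 6*k/(k^2+1)^2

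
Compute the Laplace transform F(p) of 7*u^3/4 21/(2*p^4) 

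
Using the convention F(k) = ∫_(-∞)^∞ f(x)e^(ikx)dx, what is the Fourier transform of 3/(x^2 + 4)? 3*pi*exp(-2*Abs(k))/2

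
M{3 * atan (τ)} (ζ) -3 * pi * sec (pi * ζ/2)/ (2 * ζ)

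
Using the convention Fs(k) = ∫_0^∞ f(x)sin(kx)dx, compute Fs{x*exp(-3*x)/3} 2*k/(k^2+9)^2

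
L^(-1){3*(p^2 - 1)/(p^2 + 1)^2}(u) 3*u*cos(u)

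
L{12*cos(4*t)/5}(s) 12*s/(5*(s^2 + 16))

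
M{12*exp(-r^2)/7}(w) 6*gamma(w/2)/7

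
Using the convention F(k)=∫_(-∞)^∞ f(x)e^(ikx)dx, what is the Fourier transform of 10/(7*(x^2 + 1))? 10*pi*exp(-Abs(k))/7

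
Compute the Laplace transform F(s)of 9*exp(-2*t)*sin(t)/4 9/(4*((s + 2)^2 + 1))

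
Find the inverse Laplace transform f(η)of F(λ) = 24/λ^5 η^4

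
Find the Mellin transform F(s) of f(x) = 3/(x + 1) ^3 3*pi*(s - 2)*(s - 1) /(2*sin(pi*s) ) 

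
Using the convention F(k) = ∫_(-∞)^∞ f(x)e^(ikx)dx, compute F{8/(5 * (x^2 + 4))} 4 * pi * exp(-2 * Abs(k))/5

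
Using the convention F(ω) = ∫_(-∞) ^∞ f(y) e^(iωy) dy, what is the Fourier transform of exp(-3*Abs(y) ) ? 6/(ω^2 + 9) 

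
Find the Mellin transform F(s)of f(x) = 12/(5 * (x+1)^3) 6 * pi * (s - 2) * (s - 1)/(5 * sin(pi * s))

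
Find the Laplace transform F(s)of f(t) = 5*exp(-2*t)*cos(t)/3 5*(s + 2)/(3*((s + 2)^2 + 1))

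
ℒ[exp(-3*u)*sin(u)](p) 1/((p + 3)^2 + 1)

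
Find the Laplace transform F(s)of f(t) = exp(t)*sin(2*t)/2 1/((s - 1)^2+4)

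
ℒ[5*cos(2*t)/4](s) 5*s/(4*(s^2 + 4))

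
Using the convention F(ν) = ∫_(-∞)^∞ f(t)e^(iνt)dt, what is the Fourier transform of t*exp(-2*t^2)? sqrt(2)*I*sqrt(pi)*ν*exp(-ν^2/8)/8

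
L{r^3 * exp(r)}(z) 6/(z - 1)^4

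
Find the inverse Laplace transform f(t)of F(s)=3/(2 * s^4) t^3/4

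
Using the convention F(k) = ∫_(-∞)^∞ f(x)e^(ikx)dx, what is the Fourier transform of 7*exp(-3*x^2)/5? 7*sqrt(3)*sqrt(pi)*exp(-k^2/12)/15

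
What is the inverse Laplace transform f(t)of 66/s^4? 11*t^3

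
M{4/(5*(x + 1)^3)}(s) 2*pi*(s - 2)*(s - 1)/(5*sin(pi*s))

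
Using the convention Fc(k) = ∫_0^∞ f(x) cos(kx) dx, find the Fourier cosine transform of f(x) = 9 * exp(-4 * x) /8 9/(2 * (k^2+16) ) 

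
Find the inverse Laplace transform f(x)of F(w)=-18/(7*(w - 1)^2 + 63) -6*exp(x)*sin(3*x)/7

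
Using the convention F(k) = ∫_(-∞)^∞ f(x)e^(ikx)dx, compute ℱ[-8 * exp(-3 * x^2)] -8 * sqrt(3) * sqrt(pi) * exp(-k^2/12)/3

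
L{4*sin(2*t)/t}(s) 4*atan(2/s)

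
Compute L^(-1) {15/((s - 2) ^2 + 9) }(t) 5*exp(2*t)*sin(3*t) 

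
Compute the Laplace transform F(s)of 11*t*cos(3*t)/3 11*(s^2 - 9)/(3*(s^2 + 9)^2)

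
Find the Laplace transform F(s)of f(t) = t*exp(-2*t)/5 1/(5*(s + 2)^2)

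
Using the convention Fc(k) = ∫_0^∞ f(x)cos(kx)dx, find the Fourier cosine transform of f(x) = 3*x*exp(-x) 3*(1 - k^2)/(k^2 + 1)^2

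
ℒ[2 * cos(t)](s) 2 * s/(s^2 + 1)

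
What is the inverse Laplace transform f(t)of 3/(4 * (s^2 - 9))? sinh(3 * t)/4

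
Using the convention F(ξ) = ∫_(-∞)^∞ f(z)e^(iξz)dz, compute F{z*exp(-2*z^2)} sqrt(2)*I*sqrt(pi)*ξ*exp(-ξ^2/8)/8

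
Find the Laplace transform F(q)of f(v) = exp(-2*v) 1/(q+2)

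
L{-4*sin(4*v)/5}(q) -16/(5*q^2 + 80)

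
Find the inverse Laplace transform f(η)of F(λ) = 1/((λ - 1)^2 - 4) exp(η)*sinh(2*η)/2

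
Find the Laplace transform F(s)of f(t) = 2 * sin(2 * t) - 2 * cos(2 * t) 4/(s^2 + 4) - 2 * s/(s^2 + 4)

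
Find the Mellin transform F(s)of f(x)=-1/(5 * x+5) -pi * csc(pi * s)/5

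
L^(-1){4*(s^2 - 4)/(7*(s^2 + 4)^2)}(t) 4*t*cos(2*t)/7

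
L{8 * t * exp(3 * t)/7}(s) 8/(7 * (s - 3)^2)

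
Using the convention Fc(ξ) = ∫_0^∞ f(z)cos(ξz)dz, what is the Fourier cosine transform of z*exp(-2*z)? (4 - ξ^2)/(ξ^2 + 4)^2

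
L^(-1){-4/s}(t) -4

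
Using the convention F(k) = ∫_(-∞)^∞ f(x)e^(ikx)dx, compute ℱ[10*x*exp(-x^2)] 5*I*sqrt(pi)*k*exp(-k^2/4)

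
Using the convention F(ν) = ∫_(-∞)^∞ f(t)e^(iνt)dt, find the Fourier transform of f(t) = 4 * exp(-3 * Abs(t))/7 24/(7 * (ν^2 + 9))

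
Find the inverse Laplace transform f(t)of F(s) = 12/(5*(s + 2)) 12*exp(-2*t)/5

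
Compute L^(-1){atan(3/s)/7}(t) sin(3 * t)/(7 * t)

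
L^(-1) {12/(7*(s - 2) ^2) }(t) 12*t*exp(2*t) /7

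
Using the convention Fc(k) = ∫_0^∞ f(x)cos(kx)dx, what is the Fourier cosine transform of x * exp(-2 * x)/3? (4 - k^2)/(3 * (k^2+4)^2)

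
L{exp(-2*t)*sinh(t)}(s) 1/((s+2)^2-1)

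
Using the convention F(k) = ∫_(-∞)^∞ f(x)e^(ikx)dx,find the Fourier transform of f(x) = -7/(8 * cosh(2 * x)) -7 * pi/(16 * cosh(pi * k/4))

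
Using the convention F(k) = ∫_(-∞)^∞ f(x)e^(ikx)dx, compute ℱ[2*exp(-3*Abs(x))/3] 4/(k^2 + 9)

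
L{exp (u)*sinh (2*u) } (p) 2/ ( (p - 1) ^2-4) 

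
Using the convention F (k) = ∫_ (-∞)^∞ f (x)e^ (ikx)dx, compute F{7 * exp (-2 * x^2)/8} 7 * sqrt (2) * sqrt (pi) * exp (-k^2/8)/16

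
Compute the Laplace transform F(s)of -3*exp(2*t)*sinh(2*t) -6/(s*(s - 4))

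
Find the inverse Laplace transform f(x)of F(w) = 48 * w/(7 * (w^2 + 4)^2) 12 * x * sin(2 * x)/7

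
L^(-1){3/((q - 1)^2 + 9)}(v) exp(v) * sin(3 * v)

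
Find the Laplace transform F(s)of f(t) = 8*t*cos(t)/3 8*(s^2-1)/(3*(s^2 + 1)^2)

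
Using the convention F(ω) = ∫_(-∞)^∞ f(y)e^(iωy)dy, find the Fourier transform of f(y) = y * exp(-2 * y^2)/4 sqrt(2) * I * sqrt(pi) * ω * exp(-ω^2/8)/32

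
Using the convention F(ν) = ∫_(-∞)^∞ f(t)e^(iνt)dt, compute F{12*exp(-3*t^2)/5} 4*sqrt(3)*sqrt(pi)*exp(-ν^2/12)/5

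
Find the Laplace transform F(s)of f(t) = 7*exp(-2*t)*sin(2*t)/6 7/(3*((s + 2)^2 + 4))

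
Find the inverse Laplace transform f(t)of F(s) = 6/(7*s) 6/7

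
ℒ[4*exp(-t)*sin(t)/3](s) 4/(3*((s + 1)^2 + 1))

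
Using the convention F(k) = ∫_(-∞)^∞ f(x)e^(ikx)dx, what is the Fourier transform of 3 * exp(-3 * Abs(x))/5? 18/(5 * (k^2 + 9))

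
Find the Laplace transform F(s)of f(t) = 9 9/s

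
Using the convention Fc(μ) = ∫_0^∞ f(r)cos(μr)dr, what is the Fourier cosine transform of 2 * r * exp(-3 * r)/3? 2 * (9 - μ^2)/(3 * (μ^2 + 9)^2)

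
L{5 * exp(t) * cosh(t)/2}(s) 5 * (s - 1)/(2 * s * (s - 2))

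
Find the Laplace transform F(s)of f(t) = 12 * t 12/s^2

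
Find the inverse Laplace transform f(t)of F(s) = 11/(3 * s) 11/3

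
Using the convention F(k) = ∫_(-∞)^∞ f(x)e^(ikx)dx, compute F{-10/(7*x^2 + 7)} -10*pi*exp(-Abs(k))/7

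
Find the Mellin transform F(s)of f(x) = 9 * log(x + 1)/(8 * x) -9 * pi * csc(pi * s)/(8 * s - 8)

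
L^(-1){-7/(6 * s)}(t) -7/6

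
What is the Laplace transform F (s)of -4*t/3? -4/ (3*s^2)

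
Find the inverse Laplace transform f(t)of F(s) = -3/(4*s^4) -t^3/8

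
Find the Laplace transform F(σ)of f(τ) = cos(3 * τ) σ/(σ^2 + 9)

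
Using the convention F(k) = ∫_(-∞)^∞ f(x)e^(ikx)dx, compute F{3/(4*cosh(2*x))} 3*pi/(8*cosh(pi*k/4))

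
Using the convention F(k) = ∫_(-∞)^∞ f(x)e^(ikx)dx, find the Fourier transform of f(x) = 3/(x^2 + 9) pi*exp(-3*Abs(k))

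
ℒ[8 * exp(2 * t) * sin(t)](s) 8/((s - 2) ^2 + 1) 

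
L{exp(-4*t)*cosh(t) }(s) (s+4) /((s+4) ^2 - 1) 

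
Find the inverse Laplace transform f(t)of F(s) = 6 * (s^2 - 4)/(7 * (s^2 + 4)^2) 6 * t * cos(2 * t)/7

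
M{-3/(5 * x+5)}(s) -3 * pi * csc(pi * s)/5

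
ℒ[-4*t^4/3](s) -32/s^5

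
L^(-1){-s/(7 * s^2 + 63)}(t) -cos(3 * t)/7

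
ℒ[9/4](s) 9/(4*s)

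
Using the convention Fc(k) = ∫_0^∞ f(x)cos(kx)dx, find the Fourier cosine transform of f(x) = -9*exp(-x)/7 -9/(7*k^2 + 7)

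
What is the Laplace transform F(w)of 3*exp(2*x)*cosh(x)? 3*(w - 2)/((w - 2)^2-1)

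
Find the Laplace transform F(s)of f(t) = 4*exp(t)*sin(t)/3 4/(3*((s - 1)^2 + 1))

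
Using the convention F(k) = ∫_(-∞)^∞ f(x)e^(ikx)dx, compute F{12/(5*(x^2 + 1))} 12*pi*exp(-Abs(k))/5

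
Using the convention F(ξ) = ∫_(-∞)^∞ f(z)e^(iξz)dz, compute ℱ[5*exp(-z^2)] 5*sqrt(pi)*exp(-ξ^2/4)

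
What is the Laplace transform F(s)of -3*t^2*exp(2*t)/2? -3/(s - 2)^3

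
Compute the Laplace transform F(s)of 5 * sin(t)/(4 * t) 5 * atan(1/s)/4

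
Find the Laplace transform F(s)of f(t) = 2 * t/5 2/(5 * s^2)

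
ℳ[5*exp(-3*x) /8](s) 5*gamma(s) /(8*3^s) 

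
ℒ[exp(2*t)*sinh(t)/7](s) 1/(7*((s - 2)^2-1))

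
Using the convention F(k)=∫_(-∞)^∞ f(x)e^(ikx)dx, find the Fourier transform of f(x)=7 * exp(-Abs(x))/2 7/(k^2 + 1)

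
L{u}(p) p^(-2)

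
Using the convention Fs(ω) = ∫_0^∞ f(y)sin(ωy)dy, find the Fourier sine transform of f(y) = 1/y pi/2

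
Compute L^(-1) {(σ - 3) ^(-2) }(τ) τ * exp(3 * τ) 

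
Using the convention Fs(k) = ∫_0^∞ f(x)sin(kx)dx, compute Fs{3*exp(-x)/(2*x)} 3*atan(k)/2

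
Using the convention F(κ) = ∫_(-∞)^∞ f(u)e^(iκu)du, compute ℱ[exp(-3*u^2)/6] sqrt(3)*sqrt(pi)*exp(-κ^2/12)/18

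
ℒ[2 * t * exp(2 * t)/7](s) 2/(7 * (s - 2)^2)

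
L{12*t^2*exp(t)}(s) 24/(s - 1)^3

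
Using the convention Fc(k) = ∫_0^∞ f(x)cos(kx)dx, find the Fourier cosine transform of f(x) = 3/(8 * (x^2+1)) 3 * pi * exp(-k)/16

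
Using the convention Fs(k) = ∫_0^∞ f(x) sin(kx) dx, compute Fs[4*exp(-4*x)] 4*k/(k^2 + 16) 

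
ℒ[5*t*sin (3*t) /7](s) 30*s/ (7*(s^2+9) ^2) 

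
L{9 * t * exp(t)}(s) 9/(s - 1)^2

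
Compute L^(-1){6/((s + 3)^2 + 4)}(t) 3*exp(-3*t)*sin(2*t)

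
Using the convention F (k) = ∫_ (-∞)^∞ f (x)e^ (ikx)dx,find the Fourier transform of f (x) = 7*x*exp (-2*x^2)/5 7*sqrt (2)*I*sqrt (pi)*k*exp (-k^2/8)/40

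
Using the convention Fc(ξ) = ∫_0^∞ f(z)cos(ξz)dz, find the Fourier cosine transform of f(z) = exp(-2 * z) 2/(ξ^2 + 4)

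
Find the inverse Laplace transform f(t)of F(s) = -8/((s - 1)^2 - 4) -4*exp(t)*sinh(2*t)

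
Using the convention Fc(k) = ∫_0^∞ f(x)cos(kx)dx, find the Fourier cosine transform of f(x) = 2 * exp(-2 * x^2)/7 sqrt(2) * sqrt(pi) * exp(-k^2/8)/14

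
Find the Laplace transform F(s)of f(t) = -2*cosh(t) -2*s/(s^2 - 1)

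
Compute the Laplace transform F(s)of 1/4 1/(4*s)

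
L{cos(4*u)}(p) p/(p^2+16)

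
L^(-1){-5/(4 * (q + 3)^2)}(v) -5 * v * exp(-3 * v)/4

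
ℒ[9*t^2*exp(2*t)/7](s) 18/(7*(s - 2)^3)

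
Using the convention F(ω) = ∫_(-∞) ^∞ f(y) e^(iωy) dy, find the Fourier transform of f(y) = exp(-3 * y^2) sqrt(3) * sqrt(pi) * exp(-ω^2/12) /3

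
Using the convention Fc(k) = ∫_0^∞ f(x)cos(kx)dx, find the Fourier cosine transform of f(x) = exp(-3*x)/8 3/(8*(k^2 + 9))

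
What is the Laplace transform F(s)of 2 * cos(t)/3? 2 * s/(3 * (s^2 + 1))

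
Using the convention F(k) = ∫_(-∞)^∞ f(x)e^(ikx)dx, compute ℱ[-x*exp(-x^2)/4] -I*sqrt(pi)*k*exp(-k^2/4)/8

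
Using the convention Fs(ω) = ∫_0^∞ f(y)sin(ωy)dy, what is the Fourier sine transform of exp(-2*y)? ω/(ω^2 + 4)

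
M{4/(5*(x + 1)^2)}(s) -4*pi*(s - 1)/(5*sin(pi*s))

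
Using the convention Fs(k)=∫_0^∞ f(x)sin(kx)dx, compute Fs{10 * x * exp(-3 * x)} 60 * k/(k^2 + 9)^2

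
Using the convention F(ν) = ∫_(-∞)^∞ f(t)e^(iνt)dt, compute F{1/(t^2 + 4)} pi * exp(-2 * Abs(ν))/2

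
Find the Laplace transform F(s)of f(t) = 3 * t 3/s^2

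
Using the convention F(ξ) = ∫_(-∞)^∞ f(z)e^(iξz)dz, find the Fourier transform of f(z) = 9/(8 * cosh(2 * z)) 9 * pi/(16 * cosh(pi * ξ/4))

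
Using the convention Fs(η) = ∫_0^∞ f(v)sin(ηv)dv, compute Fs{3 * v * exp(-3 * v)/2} 9 * η/(η^2 + 9)^2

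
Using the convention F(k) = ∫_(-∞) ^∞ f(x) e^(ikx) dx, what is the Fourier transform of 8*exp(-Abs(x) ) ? 16/(k^2 + 1) 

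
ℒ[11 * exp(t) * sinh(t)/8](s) 11/(8 * s * (s - 2))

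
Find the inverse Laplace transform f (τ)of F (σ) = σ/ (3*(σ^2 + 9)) cos (3*τ)/3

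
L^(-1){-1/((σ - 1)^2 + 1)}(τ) -exp(τ)*sin(τ)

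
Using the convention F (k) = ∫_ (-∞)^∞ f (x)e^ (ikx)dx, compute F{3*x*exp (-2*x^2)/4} 3*sqrt (2)*I*sqrt (pi)*k*exp (-k^2/8)/32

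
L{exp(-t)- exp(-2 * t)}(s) 1/(s + 1) - 1/(s + 2)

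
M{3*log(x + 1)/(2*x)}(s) -3*pi*csc(pi*s)/(2*s - 2)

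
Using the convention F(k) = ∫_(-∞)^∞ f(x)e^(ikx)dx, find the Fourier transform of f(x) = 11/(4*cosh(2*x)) 11*pi/(8*cosh(pi*k/4))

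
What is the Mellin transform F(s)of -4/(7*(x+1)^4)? 2*pi*(s - 3)*(s - 2)*(s - 1)/(21*sin(pi*s))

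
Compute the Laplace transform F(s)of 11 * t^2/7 22/(7 * s^3)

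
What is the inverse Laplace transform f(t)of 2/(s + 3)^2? 2*t*exp(-3*t)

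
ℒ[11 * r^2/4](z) 11/(2 * z^3)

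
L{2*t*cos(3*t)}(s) 2*(s^2 - 9)/(s^2+9)^2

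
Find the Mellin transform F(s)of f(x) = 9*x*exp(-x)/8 9*gamma(s + 1)/8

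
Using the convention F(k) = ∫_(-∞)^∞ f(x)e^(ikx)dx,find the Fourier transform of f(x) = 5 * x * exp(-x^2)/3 5 * I * sqrt(pi) * k * exp(-k^2/4)/6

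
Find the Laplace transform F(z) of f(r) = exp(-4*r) 1/(z+4) 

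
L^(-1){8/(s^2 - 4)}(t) 4*sinh(2*t)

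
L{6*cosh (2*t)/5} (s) 6*s/ (5*(s^2 - 4))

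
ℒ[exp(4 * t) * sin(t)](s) 1/((s - 4)^2 + 1)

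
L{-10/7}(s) -10/(7*s)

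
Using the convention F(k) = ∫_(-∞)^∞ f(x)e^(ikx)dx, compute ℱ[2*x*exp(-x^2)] I*sqrt(pi)*k*exp(-k^2/4)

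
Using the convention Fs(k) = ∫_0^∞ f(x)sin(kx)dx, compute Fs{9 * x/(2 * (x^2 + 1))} 9 * pi * exp(-k)/4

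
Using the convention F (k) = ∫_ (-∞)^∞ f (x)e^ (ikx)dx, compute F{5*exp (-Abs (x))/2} 5/ (k^2 + 1)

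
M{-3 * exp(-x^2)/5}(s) -3 * gamma(s/2)/10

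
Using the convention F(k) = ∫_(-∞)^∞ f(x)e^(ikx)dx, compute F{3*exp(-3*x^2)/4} sqrt(3)*sqrt(pi)*exp(-k^2/12)/4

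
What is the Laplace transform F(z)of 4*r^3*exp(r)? 24/(z - 1)^4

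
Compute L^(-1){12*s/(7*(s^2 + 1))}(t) 12*cos(t)/7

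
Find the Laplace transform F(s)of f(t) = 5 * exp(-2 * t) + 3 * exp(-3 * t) 3/(s + 3) + 5/(s + 2)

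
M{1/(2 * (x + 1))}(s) pi * csc(pi * s)/2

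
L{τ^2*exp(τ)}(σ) 2/(σ - 1)^3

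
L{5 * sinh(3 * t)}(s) 15/(s^2 - 9)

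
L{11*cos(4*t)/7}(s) 11*s/(7*(s^2 + 16))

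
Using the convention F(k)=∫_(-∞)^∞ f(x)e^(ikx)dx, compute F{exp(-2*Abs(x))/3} 4/(3*(k^2 + 4))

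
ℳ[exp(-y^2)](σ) gamma(σ/2)/2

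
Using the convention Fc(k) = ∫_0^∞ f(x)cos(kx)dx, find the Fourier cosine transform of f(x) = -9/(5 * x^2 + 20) -9 * pi * exp(-2 * k)/20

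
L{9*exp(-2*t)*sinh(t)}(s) 9/((s + 2)^2 - 1)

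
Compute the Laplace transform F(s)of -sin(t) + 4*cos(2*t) 4*s/(s^2 + 4) - 1/(s^2 + 1)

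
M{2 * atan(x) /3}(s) -pi * sec(pi * s/2) /(3 * s) 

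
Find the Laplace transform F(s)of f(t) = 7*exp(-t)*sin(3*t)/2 21/(2*((s + 1)^2 + 9))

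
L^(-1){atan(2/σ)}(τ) sin(2*τ)/τ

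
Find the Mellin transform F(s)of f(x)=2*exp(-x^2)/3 gamma(s/2)/3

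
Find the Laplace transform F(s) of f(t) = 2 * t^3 12/s^4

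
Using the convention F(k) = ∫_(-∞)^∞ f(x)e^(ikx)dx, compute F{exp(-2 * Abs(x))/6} 2/(3 * (k^2+4))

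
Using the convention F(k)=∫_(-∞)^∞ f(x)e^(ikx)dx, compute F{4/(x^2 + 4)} 2*pi*exp(-2*Abs(k))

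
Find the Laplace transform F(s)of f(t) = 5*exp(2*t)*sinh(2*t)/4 5/(2*s*(s - 4))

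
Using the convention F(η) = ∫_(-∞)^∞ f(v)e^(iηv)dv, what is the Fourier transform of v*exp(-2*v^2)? sqrt(2)*I*sqrt(pi)*η*exp(-η^2/8)/8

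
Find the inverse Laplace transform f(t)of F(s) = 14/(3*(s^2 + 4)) 7*sin(2*t)/3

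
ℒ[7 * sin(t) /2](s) 7/(2 * (s^2 + 1) ) 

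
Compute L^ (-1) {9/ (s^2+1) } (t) 9 * sin (t) 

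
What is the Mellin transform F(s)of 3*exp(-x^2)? 3*gamma(s/2)/2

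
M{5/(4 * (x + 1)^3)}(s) 5 * pi * (s - 2) * (s - 1)/(8 * sin(pi * s))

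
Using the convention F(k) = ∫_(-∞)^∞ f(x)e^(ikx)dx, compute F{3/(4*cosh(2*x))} 3*pi/(8*cosh(pi*k/4))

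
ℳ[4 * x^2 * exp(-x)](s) 4 * gamma(s + 2)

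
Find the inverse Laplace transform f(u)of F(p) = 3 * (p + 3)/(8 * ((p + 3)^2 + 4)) 3 * exp(-3 * u) * cos(2 * u)/8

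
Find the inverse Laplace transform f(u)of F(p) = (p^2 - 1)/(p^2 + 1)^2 u * cos(u)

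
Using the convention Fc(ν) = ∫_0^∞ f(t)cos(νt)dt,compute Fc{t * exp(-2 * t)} (4 - ν^2)/(ν^2 + 4)^2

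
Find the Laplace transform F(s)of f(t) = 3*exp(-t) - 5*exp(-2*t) 3/(s+1) - 5/(s+2)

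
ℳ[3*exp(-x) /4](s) 3*gamma(s) /4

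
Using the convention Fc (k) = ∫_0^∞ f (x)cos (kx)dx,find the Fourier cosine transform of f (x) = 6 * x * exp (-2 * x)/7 6 * (4 - k^2)/ (7 * (k^2 + 4)^2)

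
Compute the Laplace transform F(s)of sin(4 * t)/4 1/(s^2 + 16)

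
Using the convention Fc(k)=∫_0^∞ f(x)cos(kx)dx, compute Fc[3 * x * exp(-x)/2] 3 * (1 - k^2)/(2 * (k^2 + 1)^2)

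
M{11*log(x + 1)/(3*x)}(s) -11*pi*csc(pi*s)/(3*s - 3)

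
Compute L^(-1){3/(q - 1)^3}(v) 3 * v^2 * exp(v)/2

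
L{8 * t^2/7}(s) 16/(7 * s^3)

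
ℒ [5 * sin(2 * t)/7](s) 10/(7 * (s^2+4))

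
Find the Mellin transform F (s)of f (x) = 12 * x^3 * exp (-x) 12 * gamma (s + 3)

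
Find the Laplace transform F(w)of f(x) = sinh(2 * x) 2/(w^2 - 4)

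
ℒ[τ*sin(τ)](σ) 2*σ/(σ^2 + 1)^2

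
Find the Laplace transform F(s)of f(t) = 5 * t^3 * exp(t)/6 5/(s - 1)^4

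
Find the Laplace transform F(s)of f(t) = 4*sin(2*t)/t 4*atan(2/s)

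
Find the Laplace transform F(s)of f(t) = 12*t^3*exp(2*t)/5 72/(5*(s - 2)^4)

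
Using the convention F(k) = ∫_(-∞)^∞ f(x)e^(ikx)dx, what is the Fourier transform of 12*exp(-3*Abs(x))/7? 72/(7*(k^2 + 9))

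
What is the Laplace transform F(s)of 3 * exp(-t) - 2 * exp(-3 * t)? 3/(s + 1) - 2/(s + 3)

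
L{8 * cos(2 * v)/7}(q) 8 * q/(7 * (q^2 + 4))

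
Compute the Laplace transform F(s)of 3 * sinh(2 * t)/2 3/(s^2 - 4)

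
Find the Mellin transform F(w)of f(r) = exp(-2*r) gamma(w)/2^w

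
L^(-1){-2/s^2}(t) -2 * t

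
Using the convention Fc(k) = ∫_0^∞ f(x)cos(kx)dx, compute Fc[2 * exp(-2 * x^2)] sqrt(2) * sqrt(pi) * exp(-k^2/8)/2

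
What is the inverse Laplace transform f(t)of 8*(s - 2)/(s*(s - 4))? 8*exp(2*t)*cosh(2*t)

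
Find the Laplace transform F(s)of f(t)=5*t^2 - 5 10/s^3 - 5/s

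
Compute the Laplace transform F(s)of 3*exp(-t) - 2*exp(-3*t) 3/(s + 1) - 2/(s + 3)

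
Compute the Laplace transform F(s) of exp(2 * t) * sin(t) 1/((s - 2) ^2 + 1) 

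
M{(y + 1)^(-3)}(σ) pi*(σ - 2)*(σ - 1)/(2*sin(pi*σ))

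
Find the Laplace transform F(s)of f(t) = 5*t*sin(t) 10*s/(s^2 + 1)^2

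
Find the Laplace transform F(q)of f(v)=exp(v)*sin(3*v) 3/((q - 1)^2 + 9)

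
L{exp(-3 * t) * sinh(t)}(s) 1/((s+3)^2-1)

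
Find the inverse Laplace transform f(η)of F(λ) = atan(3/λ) sin(3 * η)/η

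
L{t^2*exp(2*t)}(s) 2/(s - 2)^3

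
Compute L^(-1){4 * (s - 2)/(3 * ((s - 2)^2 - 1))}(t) 4 * exp(2 * t) * cosh(t)/3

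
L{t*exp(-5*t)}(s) (s + 5)^(-2)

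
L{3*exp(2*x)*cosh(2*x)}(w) 3*(w - 2)/(w*(w - 4))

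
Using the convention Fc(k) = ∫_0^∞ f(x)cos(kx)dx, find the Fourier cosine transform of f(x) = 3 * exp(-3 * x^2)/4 sqrt(3) * sqrt(pi) * exp(-k^2/12)/8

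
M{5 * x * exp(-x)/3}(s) 5 * gamma(s+1)/3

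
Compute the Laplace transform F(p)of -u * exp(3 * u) -1/(p - 3)^2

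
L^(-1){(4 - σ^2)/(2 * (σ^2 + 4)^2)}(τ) -τ * cos(2 * τ)/2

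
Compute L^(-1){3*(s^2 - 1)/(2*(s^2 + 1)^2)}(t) 3*t*cos(t)/2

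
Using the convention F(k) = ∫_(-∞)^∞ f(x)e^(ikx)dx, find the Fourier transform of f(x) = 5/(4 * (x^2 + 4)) 5 * pi * exp(-2 * Abs(k))/8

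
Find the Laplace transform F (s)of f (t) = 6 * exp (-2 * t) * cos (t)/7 6 * (s+2)/ (7 * ( (s+2)^2+1))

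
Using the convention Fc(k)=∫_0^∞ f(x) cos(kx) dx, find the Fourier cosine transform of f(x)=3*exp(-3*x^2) sqrt(3)*sqrt(pi)*exp(-k^2/12) /2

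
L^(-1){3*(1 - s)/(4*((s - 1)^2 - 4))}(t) -3*exp(t)*cosh(2*t)/4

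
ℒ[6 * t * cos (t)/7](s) 6 * (s^2 - 1)/ (7 * (s^2 + 1)^2)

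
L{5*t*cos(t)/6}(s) 5*(s^2 - 1)/(6*(s^2 + 1)^2)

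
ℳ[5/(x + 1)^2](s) -5*pi*(s - 1)/sin(pi*s)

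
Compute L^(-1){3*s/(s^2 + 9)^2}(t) t*sin(3*t)/2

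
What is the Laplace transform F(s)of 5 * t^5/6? 100/s^6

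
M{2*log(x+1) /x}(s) -2*pi*csc(pi*s) /(s - 1) 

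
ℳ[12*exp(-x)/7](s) 12*gamma(s)/7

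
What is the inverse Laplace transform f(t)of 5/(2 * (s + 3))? 5 * exp(-3 * t)/2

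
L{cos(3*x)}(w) w/(w^2 + 9)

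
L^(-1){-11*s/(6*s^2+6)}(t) -11*cos(t)/6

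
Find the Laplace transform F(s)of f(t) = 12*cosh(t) 12*s/(s^2 - 1)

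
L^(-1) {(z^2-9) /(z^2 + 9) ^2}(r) r*cos(3*r) 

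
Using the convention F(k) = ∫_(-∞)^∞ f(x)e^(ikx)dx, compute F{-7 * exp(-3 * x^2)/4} -7 * sqrt(3) * sqrt(pi) * exp(-k^2/12)/12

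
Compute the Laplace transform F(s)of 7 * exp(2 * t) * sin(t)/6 7/(6 * ((s - 2)^2 + 1))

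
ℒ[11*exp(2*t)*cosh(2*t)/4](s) 11*(s - 2)/(4*s*(s - 4))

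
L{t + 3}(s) s^(-2) + 3/s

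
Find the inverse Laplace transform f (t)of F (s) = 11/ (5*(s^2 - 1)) 11*sinh (t)/5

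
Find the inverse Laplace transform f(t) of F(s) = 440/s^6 11 * t^5/3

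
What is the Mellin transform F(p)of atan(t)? -pi * sec(pi * p/2)/(2 * p)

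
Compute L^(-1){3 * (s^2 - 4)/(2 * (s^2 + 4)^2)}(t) 3 * t * cos(2 * t)/2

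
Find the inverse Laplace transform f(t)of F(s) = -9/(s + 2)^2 -9*t*exp(-2*t)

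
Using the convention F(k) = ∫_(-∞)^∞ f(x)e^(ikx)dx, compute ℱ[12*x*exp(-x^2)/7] 6*I*sqrt(pi)*k*exp(-k^2/4)/7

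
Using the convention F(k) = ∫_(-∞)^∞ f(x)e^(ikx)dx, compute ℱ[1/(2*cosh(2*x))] pi/(4*cosh(pi*k/4))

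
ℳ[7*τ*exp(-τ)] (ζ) 7*gamma(ζ + 1)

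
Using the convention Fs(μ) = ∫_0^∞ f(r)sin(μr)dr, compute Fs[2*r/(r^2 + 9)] pi*exp(-3*μ)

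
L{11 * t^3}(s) 66/s^4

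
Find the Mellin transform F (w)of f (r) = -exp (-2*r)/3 -gamma (w)/ (3*2^w)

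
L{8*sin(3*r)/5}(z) 24/(5*(z^2 + 9))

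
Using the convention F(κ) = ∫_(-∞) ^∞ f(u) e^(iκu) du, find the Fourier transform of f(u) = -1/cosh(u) -pi/cosh(pi*κ/2) 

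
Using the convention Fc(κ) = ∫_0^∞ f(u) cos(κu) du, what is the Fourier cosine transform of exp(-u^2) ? sqrt(pi)*exp(-κ^2/4) /2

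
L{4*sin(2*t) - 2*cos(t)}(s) 8/(s^2 + 4) - 2*s/(s^2 + 1)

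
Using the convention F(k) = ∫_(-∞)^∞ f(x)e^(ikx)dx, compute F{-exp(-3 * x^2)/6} -sqrt(3) * sqrt(pi) * exp(-k^2/12)/18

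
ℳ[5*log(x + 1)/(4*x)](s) -5*pi*csc(pi*s)/(4*s - 4)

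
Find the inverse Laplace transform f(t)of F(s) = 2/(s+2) 2*exp(-2*t)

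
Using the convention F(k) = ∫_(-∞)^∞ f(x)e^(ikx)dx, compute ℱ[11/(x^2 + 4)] 11*pi*exp(-2*Abs(k))/2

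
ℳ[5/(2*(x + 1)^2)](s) -5*pi*(s - 1)/(2*sin(pi*s))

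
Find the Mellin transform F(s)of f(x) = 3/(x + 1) 3*pi*csc(pi*s)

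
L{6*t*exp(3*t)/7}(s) 6/(7*(s - 3)^2)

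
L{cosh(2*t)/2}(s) s/(2*(s^2 - 4))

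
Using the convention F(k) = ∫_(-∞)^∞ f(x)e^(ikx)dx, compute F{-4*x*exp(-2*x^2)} -sqrt(2)*I*sqrt(pi)*k*exp(-k^2/8)/2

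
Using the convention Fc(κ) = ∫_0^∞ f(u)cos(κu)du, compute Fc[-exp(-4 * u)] -4/(κ^2+16)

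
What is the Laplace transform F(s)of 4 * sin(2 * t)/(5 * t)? 4 * atan(2/s)/5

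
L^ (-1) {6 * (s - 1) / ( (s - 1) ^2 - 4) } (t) 6 * exp (t) * cosh (2 * t) 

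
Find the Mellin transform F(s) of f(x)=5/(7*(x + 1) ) 5*pi*csc(pi*s) /7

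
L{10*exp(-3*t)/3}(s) 10/(3*(s+3))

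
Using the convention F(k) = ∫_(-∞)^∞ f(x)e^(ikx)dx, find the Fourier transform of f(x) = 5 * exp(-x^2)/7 5 * sqrt(pi) * exp(-k^2/4)/7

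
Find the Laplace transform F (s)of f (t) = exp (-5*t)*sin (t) 1/ ( (s+5)^2+1)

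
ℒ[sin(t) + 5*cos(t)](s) 5*s/(s^2 + 1) + 1/(s^2 + 1)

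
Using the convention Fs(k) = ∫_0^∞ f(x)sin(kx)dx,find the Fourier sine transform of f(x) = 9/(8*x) 9*pi/16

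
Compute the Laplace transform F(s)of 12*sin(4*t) 48/(s^2 + 16)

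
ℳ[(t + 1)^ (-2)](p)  (-pi * p + pi)/sin (pi * p)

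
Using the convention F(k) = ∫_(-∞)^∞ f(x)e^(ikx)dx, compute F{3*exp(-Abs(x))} 6/(k^2 + 1)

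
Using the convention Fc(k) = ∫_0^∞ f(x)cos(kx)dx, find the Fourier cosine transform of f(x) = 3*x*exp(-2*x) 3*(4 - k^2)/(k^2 + 4)^2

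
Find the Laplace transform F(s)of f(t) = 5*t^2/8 5/(4*s^3)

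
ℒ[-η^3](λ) -6/λ^4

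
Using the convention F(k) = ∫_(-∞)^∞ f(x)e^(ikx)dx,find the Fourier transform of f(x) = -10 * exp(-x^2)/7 -10 * sqrt(pi) * exp(-k^2/4)/7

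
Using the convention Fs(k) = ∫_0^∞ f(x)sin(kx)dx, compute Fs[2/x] pi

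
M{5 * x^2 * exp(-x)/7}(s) 5 * gamma(s + 2)/7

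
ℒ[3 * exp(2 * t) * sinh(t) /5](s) 3/(5 * ((s - 2) ^2 - 1) ) 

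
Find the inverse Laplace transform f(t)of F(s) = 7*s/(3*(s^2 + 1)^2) 7*t*sin(t)/6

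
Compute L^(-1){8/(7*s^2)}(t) 8*t/7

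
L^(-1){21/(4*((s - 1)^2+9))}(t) 7*exp(t)*sin(3*t)/4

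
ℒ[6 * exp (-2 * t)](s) 6/ (s + 2)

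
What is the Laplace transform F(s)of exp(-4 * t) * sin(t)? 1/((s + 4)^2 + 1)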